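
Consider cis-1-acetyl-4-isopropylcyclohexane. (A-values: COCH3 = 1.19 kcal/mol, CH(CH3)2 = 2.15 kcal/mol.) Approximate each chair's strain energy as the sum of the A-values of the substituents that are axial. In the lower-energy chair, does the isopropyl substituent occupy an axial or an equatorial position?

equatorial

C1 and C4 have opposite parity, so for the cis isomer the two substituents are one axial and one equatorial in each chair.
Chair I (acetyl axial, isopropyl equatorial): E = 1.19 kcal/mol.
Chair II (acetyl equatorial, isopropyl axial): E = 2.15 kcal/mol.
Chair I is the more stable (lower-energy) conformer, and in that chair the isopropyl group is equatorial.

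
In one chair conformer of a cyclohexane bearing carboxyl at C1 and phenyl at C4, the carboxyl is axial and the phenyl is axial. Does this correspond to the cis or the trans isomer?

C1 and C4 have opposite parity, so their axial bonds point in opposite directions.
With opposite-parity carbons, two substituents on the same face are one axial and one equatorial; opposite faces give both axial or both equatorial.
Here the groups are axial/axial → opposite face → trans.

trans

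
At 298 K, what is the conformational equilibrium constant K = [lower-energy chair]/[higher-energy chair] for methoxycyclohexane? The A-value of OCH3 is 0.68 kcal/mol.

K ≈ 3.15

One chair has the methoxy group axial (E = 0.68 kcal/mol) and the other has it equatorial (E = 0).
ΔG = 0.68 kcal/mol between the two chairs.
K = exp(ΔG/RT) with R = 1.987×10⁻³ kcal mol⁻¹ K⁻¹ and T = 298 K gives K ≈ 3.15.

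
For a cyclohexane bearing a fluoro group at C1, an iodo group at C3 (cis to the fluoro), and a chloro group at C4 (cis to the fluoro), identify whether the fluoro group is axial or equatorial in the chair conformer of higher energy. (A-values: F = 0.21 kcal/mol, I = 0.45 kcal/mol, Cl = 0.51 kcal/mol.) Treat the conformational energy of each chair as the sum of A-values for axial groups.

Chair I (fluoro axial, iodo axial, chloro equatorial): E = 0.66 kcal/mol.
Chair II (fluoro equatorial, iodo equatorial, chloro axial): E = 0.51 kcal/mol.
Chair I is the less stable (higher-energy) conformer, and in that chair the fluoro group is axial.

axial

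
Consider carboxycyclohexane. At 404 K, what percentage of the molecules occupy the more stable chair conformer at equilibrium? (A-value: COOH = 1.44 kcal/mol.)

85.7%

One chair has the carboxyl group axial (E = 1.44 kcal/mol) and the other has it equatorial (E = 0).
ΔG = 1.44 kcal/mol between the two chairs.
K = exp(ΔG/RT) with R = 1.987×10⁻³ kcal mol⁻¹ K⁻¹ and T = 404 K gives K ≈ 6.01.
Fraction in the lower-energy chair = K/(K+1) = 85.7%.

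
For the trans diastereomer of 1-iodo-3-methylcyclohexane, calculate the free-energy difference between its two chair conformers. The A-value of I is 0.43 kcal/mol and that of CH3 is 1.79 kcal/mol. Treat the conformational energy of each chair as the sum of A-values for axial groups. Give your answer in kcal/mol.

C1 and C3 have the same parity, so for the trans isomer the two substituents are one axial and one equatorial in each chair.
Chair I (iodo axial, methyl equatorial): E = 0.43 kcal/mol.
Chair II (iodo equatorial, methyl axial): E = 1.79 kcal/mol.
ΔE = 1.79 − 0.43 = 1.36 kcal/mol; chair I is more stable.

1.36 kcal/mol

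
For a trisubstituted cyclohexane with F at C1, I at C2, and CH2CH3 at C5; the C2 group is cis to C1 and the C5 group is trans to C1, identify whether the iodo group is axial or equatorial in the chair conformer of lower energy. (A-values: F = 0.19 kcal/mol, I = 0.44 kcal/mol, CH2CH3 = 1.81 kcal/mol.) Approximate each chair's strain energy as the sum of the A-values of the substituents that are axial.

Chair I (fluoro axial, iodo equatorial, ethyl equatorial): E = 0.19 kcal/mol.
Chair II (fluoro equatorial, iodo axial, ethyl axial): E = 2.25 kcal/mol.
Chair I is the more stable (lower-energy) conformer, and in that chair the iodo group is equatorial.

equatorial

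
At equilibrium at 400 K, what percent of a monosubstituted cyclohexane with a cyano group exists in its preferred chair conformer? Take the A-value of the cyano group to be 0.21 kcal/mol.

56.6%

One chair has the cyano group axial (E = 0.21 kcal/mol) and the other has it equatorial (E = 0).
ΔG = 0.21 kcal/mol between the two chairs.
K = exp(ΔG/RT) with R = 1.987×10⁻³ kcal mol⁻¹ K⁻¹ and T = 400 K gives K ≈ 1.3.
Fraction in the lower-energy chair = K/(K+1) = 56.6%.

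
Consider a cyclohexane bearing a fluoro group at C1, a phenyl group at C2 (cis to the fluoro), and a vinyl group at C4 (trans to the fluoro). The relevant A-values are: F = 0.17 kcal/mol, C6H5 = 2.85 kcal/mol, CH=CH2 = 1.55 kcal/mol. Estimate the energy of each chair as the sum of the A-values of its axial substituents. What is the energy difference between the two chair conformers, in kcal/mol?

Chair I (fluoro axial, phenyl equatorial, vinyl axial): E = 1.72 kcal/mol.
Chair II (fluoro equatorial, phenyl axial, vinyl equatorial): E = 2.85 kcal/mol.
ΔE = 2.85 − 1.72 = 1.13 kcal/mol; chair I is more stable.

1.13 kcal/mol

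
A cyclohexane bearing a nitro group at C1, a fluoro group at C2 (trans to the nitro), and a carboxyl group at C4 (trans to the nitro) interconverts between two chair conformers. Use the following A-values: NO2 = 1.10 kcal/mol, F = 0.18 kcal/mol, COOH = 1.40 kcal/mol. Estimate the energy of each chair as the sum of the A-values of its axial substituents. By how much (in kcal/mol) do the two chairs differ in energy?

2.68 kcal/mol

Chair I (nitro axial, fluoro axial, carboxyl axial): E = 2.68 kcal/mol.
Chair II (nitro equatorial, fluoro equatorial, carboxyl equatorial): E = 0.00 kcal/mol.
ΔE = 2.68 − 0.00 = 2.68 kcal/mol; chair II is more stable.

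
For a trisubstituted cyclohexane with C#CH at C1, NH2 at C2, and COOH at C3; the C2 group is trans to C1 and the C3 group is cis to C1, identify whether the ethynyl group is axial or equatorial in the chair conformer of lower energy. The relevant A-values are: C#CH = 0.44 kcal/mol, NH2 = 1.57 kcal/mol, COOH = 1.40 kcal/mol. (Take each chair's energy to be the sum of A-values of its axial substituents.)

Chair I (ethynyl axial, amino axial, carboxyl axial): E = 3.41 kcal/mol.
Chair II (ethynyl equatorial, amino equatorial, carboxyl equatorial): E = 0.00 kcal/mol.
Chair II is the more stable (lower-energy) conformer, and in that chair the ethynyl group is equatorial.

equatorial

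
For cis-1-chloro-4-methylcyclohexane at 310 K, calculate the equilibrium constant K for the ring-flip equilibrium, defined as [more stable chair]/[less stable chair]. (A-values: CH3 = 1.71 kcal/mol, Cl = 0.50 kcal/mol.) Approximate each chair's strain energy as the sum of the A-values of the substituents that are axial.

C1 and C4 have opposite parity, so for the cis isomer the two substituents are one axial and one equatorial in each chair.
Chair I (methyl axial, chloro equatorial): E = 1.71 kcal/mol; chair II (methyl equatorial, chloro axial): E = 0.50 kcal/mol.
ΔG = 1.21 kcal/mol between the two chairs.
K = exp(ΔG/RT) with R = 1.987×10⁻³ kcal mol⁻¹ K⁻¹ and T = 310 K gives K ≈ 7.13.

K ≈ 7.13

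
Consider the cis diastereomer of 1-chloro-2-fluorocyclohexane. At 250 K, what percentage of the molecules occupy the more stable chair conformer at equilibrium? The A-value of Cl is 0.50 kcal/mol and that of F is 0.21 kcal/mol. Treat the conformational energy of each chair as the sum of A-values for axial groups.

64.2%

C1 and C2 have opposite parity, so for the cis isomer the two substituents are one axial and one equatorial in each chair.
Chair I (chloro axial, fluoro equatorial): E = 0.50 kcal/mol; chair II (chloro equatorial, fluoro axial): E = 0.21 kcal/mol.
ΔG = 0.29 kcal/mol between the two chairs.
K = exp(ΔG/RT) with R = 1.987×10⁻³ kcal mol⁻¹ K⁻¹ and T = 250 K gives K ≈ 1.79.
Fraction in the lower-energy chair = K/(K+1) = 64.2%.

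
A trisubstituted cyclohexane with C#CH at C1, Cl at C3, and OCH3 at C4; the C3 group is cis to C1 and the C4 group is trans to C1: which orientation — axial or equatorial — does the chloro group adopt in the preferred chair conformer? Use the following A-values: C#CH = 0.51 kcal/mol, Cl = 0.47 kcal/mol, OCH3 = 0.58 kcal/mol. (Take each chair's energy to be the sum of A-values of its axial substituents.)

equatorial

Chair I (ethynyl axial, chloro axial, methoxy axial): E = 1.56 kcal/mol.
Chair II (ethynyl equatorial, chloro equatorial, methoxy equatorial): E = 0.00 kcal/mol.
Chair II is the more stable (lower-energy) conformer, and in that chair the chloro group is equatorial.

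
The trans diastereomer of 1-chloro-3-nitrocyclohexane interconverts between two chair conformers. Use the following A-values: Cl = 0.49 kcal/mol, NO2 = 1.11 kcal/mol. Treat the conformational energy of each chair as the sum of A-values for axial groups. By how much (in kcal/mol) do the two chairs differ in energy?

0.62 kcal/mol

C1 and C3 have the same parity, so for the trans isomer the two substituents are one axial and one equatorial in each chair.
Chair I (chloro axial, nitro equatorial): E = 0.49 kcal/mol.
Chair II (chloro equatorial, nitro axial): E = 1.11 kcal/mol.
ΔE = 1.11 − 0.49 = 0.62 kcal/mol; chair I is more stable.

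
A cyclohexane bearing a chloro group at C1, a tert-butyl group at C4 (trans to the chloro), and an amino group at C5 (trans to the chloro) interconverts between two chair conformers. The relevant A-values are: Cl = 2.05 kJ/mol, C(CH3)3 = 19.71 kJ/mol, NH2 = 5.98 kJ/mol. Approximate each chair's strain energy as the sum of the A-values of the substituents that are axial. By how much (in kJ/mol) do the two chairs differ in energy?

Chair I (chloro axial, tert-butyl axial, amino equatorial): E = 21.76 kJ/mol.
Chair II (chloro equatorial, tert-butyl equatorial, amino axial): E = 5.98 kJ/mol.
ΔE = 21.76 − 5.98 = 15.78 kJ/mol; chair II is more stable.

15.78 kJ/mol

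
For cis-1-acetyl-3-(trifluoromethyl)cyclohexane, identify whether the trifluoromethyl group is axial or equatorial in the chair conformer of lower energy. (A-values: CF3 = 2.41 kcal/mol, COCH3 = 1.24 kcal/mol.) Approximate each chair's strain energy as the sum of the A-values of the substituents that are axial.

equatorial

C1 and C3 have the same parity, so for the cis isomer the two substituents are e,e in one chair and a,a in the other.
Chair I (trifluoromethyl axial, acetyl axial): E = 3.65 kcal/mol.
Chair II (trifluoromethyl equatorial, acetyl equatorial): E = 0.00 kcal/mol.
Chair II is the more stable (lower-energy) conformer, and in that chair the trifluoromethyl group is equatorial.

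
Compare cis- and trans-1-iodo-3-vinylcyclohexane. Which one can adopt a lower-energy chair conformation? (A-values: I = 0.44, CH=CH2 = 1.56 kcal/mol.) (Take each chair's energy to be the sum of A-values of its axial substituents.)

cis

At 1,3 positions (parity same): cis → (e,e or a,a); trans → (a,e or e,a).
Best chair for cis: E = 0.00 kcal/mol; best chair for trans: E = 0.44 kcal/mol.
The cis isomer is lower by 0.44 kcal/mol.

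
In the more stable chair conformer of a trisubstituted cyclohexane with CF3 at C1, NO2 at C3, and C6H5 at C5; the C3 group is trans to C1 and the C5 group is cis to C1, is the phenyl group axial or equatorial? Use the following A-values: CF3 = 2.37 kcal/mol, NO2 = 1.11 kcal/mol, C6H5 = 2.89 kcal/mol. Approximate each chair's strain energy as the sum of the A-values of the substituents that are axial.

equatorial

Chair I (trifluoromethyl axial, nitro equatorial, phenyl axial): E = 5.26 kcal/mol.
Chair II (trifluoromethyl equatorial, nitro axial, phenyl equatorial): E = 1.11 kcal/mol.
Chair II is the more stable (lower-energy) conformer, and in that chair the phenyl group is equatorial.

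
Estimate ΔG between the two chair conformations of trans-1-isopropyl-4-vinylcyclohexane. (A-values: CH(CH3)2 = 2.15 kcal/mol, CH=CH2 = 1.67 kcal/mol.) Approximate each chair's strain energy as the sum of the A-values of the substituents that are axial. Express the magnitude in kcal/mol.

3.82 kcal/mol

C1 and C4 have opposite parity, so for the trans isomer the two substituents are e,e in one chair and a,a in the other.
Chair I (isopropyl axial, vinyl axial): E = 3.82 kcal/mol.
Chair II (isopropyl equatorial, vinyl equatorial): E = 0.00 kcal/mol.
ΔE = 3.82 − 0.00 = 3.82 kcal/mol; chair II is more stable.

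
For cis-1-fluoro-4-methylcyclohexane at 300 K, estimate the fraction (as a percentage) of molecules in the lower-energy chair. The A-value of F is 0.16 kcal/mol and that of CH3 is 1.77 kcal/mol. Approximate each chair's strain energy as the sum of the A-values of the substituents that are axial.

93.7%

C1 and C4 have opposite parity, so for the cis isomer the two substituents are one axial and one equatorial in each chair.
Chair I (fluoro axial, methyl equatorial): E = 0.16 kcal/mol; chair II (fluoro equatorial, methyl axial): E = 1.77 kcal/mol.
ΔG = 1.61 kcal/mol between the two chairs.
K = exp(ΔG/RT) with R = 1.987×10⁻³ kcal mol⁻¹ K⁻¹ and T = 300 K gives K ≈ 14.9.
Fraction in the lower-energy chair = K/(K+1) = 93.7%.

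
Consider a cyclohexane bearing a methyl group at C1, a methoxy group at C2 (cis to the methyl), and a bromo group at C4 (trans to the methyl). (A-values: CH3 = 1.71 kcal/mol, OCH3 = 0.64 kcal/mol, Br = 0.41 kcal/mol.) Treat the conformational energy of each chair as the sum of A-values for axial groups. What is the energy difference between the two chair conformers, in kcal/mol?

Chair I (methyl axial, methoxy equatorial, bromo axial): E = 2.12 kcal/mol.
Chair II (methyl equatorial, methoxy axial, bromo equatorial): E = 0.64 kcal/mol.
ΔE = 2.12 − 0.64 = 1.48 kcal/mol; chair II is more stable.

1.48 kcal/mol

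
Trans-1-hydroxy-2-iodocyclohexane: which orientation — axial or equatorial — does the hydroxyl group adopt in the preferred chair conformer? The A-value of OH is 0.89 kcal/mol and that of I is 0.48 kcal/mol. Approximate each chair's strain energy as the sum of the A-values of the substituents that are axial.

C1 and C2 have opposite parity, so for the trans isomer the two substituents are e,e in one chair and a,a in the other.
Chair I (hydroxyl axial, iodo axial): E = 1.37 kcal/mol.
Chair II (hydroxyl equatorial, iodo equatorial): E = 0.00 kcal/mol.
Chair II is the more stable (lower-energy) conformer, and in that chair the hydroxyl group is equatorial.

equatorial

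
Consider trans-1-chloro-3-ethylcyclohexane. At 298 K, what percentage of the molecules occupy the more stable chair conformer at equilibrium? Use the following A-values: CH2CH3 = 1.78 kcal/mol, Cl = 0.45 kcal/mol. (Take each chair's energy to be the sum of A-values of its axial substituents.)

90.4%

C1 and C3 have the same parity, so for the trans isomer the two substituents are one axial and one equatorial in each chair.
Chair I (ethyl axial, chloro equatorial): E = 1.78 kcal/mol; chair II (ethyl equatorial, chloro axial): E = 0.45 kcal/mol.
ΔG = 1.33 kcal/mol between the two chairs.
K = exp(ΔG/RT) with R = 1.987×10⁻³ kcal mol⁻¹ K⁻¹ and T = 298 K gives K ≈ 9.45.
Fraction in the lower-energy chair = K/(K+1) = 90.4%.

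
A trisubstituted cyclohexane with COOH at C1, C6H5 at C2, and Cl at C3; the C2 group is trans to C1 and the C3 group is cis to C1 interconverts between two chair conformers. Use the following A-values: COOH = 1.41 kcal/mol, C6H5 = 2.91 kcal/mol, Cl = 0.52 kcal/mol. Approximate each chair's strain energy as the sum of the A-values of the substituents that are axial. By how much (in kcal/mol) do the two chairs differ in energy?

4.84 kcal/mol

Chair I (carboxyl axial, phenyl axial, chloro axial): E = 4.84 kcal/mol.
Chair II (carboxyl equatorial, phenyl equatorial, chloro equatorial): E = 0.00 kcal/mol.
ΔE = 4.84 − 0.00 = 4.84 kcal/mol; chair II is more stable.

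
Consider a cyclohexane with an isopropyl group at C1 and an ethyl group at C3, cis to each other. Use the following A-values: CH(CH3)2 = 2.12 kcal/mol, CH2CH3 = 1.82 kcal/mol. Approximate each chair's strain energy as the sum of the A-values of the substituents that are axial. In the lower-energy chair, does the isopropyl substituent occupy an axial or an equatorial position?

C1 and C3 have the same parity, so for the cis isomer the two substituents are e,e in one chair and a,a in the other.
Chair I (isopropyl axial, ethyl axial): E = 3.94 kcal/mol.
Chair II (isopropyl equatorial, ethyl equatorial): E = 0.00 kcal/mol.
Chair II is the more stable (lower-energy) conformer, and in that chair the isopropyl group is equatorial.

equatorial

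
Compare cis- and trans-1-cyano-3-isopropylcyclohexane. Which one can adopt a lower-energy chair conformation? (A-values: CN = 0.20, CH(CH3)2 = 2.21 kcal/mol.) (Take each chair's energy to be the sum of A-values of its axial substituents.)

At 1,3 positions (parity same): cis → (e,e or a,a); trans → (a,e or e,a).
Best chair for cis: E = 0.00 kcal/mol; best chair for trans: E = 0.20 kcal/mol.
The cis isomer is lower by 0.20 kcal/mol.

cis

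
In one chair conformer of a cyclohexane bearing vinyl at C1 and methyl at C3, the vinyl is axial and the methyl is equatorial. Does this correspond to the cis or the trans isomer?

trans

C1 and C3 have the same parity, so their axial bonds point in the same direction.
With same-parity carbons, two substituents on the same face are both axial or both equatorial; opposite faces give one of each.
Here the groups are axial/equatorial → opposite face → trans.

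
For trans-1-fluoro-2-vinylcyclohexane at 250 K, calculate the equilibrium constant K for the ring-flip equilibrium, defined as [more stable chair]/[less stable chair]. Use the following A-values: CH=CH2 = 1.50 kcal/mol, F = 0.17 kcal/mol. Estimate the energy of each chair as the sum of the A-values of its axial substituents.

K ≈ 28.8

C1 and C2 have opposite parity, so for the trans isomer the two substituents are e,e in one chair and a,a in the other.
Chair I (vinyl axial, fluoro axial): E = 1.67 kcal/mol; chair II (vinyl equatorial, fluoro equatorial): E = 0.00 kcal/mol.
ΔG = 1.67 kcal/mol between the two chairs.
K = exp(ΔG/RT) with R = 1.987×10⁻³ kcal mol⁻¹ K⁻¹ and T = 250 K gives K ≈ 28.8.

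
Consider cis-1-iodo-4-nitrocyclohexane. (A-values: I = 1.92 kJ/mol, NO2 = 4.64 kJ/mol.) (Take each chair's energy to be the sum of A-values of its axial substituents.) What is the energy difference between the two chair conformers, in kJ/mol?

C1 and C4 have opposite parity, so for the cis isomer the two substituents are one axial and one equatorial in each chair.
Chair I (iodo axial, nitro equatorial): E = 1.92 kJ/mol.
Chair II (iodo equatorial, nitro axial): E = 4.64 kJ/mol.
ΔE = 4.64 − 1.92 = 2.72 kJ/mol; chair I is more stable.

2.72 kJ/mol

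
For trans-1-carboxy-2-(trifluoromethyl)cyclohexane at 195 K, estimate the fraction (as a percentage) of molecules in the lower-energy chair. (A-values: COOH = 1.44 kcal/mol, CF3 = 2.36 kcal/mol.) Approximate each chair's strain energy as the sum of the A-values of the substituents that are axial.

100.0%

C1 and C2 have opposite parity, so for the trans isomer the two substituents are e,e in one chair and a,a in the other.
Chair I (carboxyl axial, trifluoromethyl axial): E = 3.80 kcal/mol; chair II (carboxyl equatorial, trifluoromethyl equatorial): E = 0.00 kcal/mol.
ΔG = 3.80 kcal/mol between the two chairs.
K = exp(ΔG/RT) with R = 1.987×10⁻³ kcal mol⁻¹ K⁻¹ and T = 195 K gives K ≈ 1.82e+04.
Fraction in the lower-energy chair = K/(K+1) = 100.0%.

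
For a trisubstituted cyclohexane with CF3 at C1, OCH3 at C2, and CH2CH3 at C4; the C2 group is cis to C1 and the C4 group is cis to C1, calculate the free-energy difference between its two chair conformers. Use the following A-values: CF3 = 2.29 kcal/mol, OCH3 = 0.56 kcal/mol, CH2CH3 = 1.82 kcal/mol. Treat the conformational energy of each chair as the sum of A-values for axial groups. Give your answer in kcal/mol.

0.09 kcal/mol

Chair I (trifluoromethyl axial, methoxy equatorial, ethyl equatorial): E = 2.29 kcal/mol.
Chair II (trifluoromethyl equatorial, methoxy axial, ethyl axial): E = 2.38 kcal/mol.
ΔE = 2.38 − 2.29 = 0.09 kcal/mol; chair I is more stable.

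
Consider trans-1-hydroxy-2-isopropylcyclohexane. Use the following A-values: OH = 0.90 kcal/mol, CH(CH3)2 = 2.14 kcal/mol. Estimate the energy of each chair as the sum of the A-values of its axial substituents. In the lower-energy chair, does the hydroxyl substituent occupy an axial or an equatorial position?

equatorial

C1 and C2 have opposite parity, so for the trans isomer the two substituents are e,e in one chair and a,a in the other.
Chair I (hydroxyl axial, isopropyl axial): E = 3.04 kcal/mol.
Chair II (hydroxyl equatorial, isopropyl equatorial): E = 0.00 kcal/mol.
Chair II is the more stable (lower-energy) conformer, and in that chair the hydroxyl group is equatorial.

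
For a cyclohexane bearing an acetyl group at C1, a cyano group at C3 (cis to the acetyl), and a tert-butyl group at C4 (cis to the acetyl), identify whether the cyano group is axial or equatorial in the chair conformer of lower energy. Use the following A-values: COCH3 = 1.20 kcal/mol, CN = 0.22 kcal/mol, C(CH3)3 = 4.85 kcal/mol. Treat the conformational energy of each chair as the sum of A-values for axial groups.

axial

Chair I (acetyl axial, cyano axial, tert-butyl equatorial): E = 1.42 kcal/mol.
Chair II (acetyl equatorial, cyano equatorial, tert-butyl axial): E = 4.85 kcal/mol.
Chair I is the more stable (lower-energy) conformer, and in that chair the cyano group is axial.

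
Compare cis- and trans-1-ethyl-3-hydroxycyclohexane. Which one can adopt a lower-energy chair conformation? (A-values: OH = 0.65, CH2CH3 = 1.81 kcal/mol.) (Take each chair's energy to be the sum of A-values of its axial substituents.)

At 1,3 positions (parity same): cis → (e,e or a,a); trans → (a,e or e,a).
Best chair for cis: E = 0.00 kcal/mol; best chair for trans: E = 0.65 kcal/mol.
The cis isomer is lower by 0.65 kcal/mol.

cis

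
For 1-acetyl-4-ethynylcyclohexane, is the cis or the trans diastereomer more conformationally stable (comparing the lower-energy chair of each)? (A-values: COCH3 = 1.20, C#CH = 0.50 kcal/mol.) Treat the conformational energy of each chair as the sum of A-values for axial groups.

trans

At 1,4 positions (parity opposite): cis → (a,e or e,a); trans → (e,e or a,a).
Best chair for cis: E = 0.50 kcal/mol; best chair for trans: E = 0.00 kcal/mol.
The trans isomer is lower by 0.50 kcal/mol.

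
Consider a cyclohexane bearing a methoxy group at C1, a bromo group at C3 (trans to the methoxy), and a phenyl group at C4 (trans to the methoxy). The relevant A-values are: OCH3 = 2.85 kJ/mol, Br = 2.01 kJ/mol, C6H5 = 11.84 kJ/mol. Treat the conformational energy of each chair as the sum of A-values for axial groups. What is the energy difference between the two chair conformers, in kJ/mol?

Chair I (methoxy axial, bromo equatorial, phenyl axial): E = 14.69 kJ/mol.
Chair II (methoxy equatorial, bromo axial, phenyl equatorial): E = 2.01 kJ/mol.
ΔE = 14.69 − 2.01 = 12.68 kJ/mol; chair II is more stable.

12.68 kJ/mol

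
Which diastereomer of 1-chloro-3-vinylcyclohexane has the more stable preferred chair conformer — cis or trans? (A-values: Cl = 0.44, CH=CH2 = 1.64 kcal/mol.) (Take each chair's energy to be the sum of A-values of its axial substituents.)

cis

At 1,3 positions (parity same): cis → (e,e or a,a); trans → (a,e or e,a).
Best chair for cis: E = 0.00 kcal/mol; best chair for trans: E = 0.44 kcal/mol.
The cis isomer is lower by 0.44 kcal/mol.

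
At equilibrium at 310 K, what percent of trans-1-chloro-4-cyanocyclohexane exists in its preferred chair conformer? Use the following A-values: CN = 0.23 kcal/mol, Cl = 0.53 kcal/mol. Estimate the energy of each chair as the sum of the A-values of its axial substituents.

77.4%

C1 and C4 have opposite parity, so for the trans isomer the two substituents are e,e in one chair and a,a in the other.
Chair I (cyano axial, chloro axial): E = 0.76 kcal/mol; chair II (cyano equatorial, chloro equatorial): E = 0.00 kcal/mol.
ΔG = 0.76 kcal/mol between the two chairs.
K = exp(ΔG/RT) with R = 1.987×10⁻³ kcal mol⁻¹ K⁻¹ and T = 310 K gives K ≈ 3.43.
Fraction in the lower-energy chair = K/(K+1) = 77.4%.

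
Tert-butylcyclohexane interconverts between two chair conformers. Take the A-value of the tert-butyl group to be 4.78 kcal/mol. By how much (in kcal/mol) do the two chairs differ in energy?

4.78 kcal/mol

A monosubstituted cyclohexane has one chair with the tert-butyl group axial (E = A = 4.78 kcal/mol) and one with it equatorial (E = 0).
ΔE = 4.78 − 0 = 4.78 kcal/mol.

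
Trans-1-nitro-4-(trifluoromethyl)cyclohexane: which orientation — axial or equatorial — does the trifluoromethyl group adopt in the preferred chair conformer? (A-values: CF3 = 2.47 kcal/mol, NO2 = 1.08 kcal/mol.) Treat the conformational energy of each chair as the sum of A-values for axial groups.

C1 and C4 have opposite parity, so for the trans isomer the two substituents are e,e in one chair and a,a in the other.
Chair I (trifluoromethyl axial, nitro axial): E = 3.55 kcal/mol.
Chair II (trifluoromethyl equatorial, nitro equatorial): E = 0.00 kcal/mol.
Chair II is the more stable (lower-energy) conformer, and in that chair the trifluoromethyl group is equatorial.

equatorial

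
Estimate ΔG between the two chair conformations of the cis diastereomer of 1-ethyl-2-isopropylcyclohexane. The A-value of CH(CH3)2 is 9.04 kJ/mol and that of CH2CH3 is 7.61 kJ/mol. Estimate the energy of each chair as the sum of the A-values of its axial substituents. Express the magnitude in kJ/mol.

1.43 kJ/mol

C1 and C2 have opposite parity, so for the cis isomer the two substituents are one axial and one equatorial in each chair.
Chair I (isopropyl axial, ethyl equatorial): E = 9.04 kJ/mol.
Chair II (isopropyl equatorial, ethyl axial): E = 7.61 kJ/mol.
ΔE = 9.04 − 7.61 = 1.43 kJ/mol; chair II is more stable.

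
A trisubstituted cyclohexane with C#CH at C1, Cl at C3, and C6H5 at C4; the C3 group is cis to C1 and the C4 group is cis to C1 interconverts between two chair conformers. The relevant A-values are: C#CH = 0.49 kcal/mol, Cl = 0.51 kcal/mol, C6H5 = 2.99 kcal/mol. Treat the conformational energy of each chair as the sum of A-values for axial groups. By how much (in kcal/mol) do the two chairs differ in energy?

1.99 kcal/mol

Chair I (ethynyl axial, chloro axial, phenyl equatorial): E = 1.00 kcal/mol.
Chair II (ethynyl equatorial, chloro equatorial, phenyl axial): E = 2.99 kcal/mol.
ΔE = 2.99 − 1.00 = 1.99 kcal/mol; chair I is more stable.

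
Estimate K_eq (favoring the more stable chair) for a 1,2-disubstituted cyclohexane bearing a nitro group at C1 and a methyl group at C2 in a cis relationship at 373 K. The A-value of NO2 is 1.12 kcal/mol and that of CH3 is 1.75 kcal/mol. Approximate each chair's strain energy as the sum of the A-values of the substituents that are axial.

K ≈ 2.34

C1 and C2 have opposite parity, so for the cis isomer the two substituents are one axial and one equatorial in each chair.
Chair I (nitro axial, methyl equatorial): E = 1.12 kcal/mol; chair II (nitro equatorial, methyl axial): E = 1.75 kcal/mol.
ΔG = 0.63 kcal/mol between the two chairs.
K = exp(ΔG/RT) with R = 1.987×10⁻³ kcal mol⁻¹ K⁻¹ and T = 373 K gives K ≈ 2.34.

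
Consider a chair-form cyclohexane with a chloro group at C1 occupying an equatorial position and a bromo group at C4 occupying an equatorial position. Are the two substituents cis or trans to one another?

trans

C1 and C4 have opposite parity, so their axial bonds point in opposite directions.
With opposite-parity carbons, two substituents on the same face are one axial and one equatorial; opposite faces give both axial or both equatorial.
Here the groups are equatorial/equatorial → opposite face → trans.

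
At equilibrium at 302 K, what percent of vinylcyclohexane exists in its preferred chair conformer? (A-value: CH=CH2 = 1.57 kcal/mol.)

One chair has the vinyl group axial (E = 1.57 kcal/mol) and the other has it equatorial (E = 0).
ΔG = 1.57 kcal/mol between the two chairs.
K = exp(ΔG/RT) with R = 1.987×10⁻³ kcal mol⁻¹ K⁻¹ and T = 302 K gives K ≈ 13.7.
Fraction in the lower-energy chair = K/(K+1) = 93.2%.

93.2%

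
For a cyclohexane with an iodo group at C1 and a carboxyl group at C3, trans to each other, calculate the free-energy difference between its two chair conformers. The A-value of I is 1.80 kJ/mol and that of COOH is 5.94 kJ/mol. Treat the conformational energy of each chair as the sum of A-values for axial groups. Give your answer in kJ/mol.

4.14 kJ/mol

C1 and C3 have the same parity, so for the trans isomer the two substituents are one axial and one equatorial in each chair.
Chair I (iodo axial, carboxyl equatorial): E = 1.80 kJ/mol.
Chair II (iodo equatorial, carboxyl axial): E = 5.94 kJ/mol.
ΔE = 5.94 − 1.80 = 4.14 kJ/mol; chair I is more stable.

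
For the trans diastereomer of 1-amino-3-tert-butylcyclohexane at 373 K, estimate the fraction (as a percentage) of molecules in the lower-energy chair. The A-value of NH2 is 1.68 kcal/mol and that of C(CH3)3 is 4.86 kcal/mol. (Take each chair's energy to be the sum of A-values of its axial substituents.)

C1 and C3 have the same parity, so for the trans isomer the two substituents are one axial and one equatorial in each chair.
Chair I (amino axial, tert-butyl equatorial): E = 1.68 kcal/mol; chair II (amino equatorial, tert-butyl axial): E = 4.86 kcal/mol.
ΔG = 3.18 kcal/mol between the two chairs.
K = exp(ΔG/RT) with R = 1.987×10⁻³ kcal mol⁻¹ K⁻¹ and T = 373 K gives K ≈ 73.
Fraction in the lower-energy chair = K/(K+1) = 98.6%.

98.6%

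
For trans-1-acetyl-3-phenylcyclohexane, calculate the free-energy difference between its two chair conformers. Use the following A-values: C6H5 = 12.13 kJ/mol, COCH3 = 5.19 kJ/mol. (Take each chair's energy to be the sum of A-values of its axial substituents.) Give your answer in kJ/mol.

C1 and C3 have the same parity, so for the trans isomer the two substituents are one axial and one equatorial in each chair.
Chair I (phenyl axial, acetyl equatorial): E = 12.13 kJ/mol.
Chair II (phenyl equatorial, acetyl axial): E = 5.19 kJ/mol.
ΔE = 12.13 − 5.19 = 6.94 kJ/mol; chair II is more stable.

6.94 kJ/mol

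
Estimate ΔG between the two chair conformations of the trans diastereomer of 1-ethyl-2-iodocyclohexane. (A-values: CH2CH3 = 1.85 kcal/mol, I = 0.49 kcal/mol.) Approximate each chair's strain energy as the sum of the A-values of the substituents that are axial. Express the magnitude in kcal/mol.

C1 and C2 have opposite parity, so for the trans isomer the two substituents are e,e in one chair and a,a in the other.
Chair I (ethyl axial, iodo axial): E = 2.34 kcal/mol.
Chair II (ethyl equatorial, iodo equatorial): E = 0.00 kcal/mol.
ΔE = 2.34 − 0.00 = 2.34 kcal/mol; chair II is more stable.

2.34 kcal/mol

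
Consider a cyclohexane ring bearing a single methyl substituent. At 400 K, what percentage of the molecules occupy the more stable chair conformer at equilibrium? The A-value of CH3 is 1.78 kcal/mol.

90.4%

One chair has the methyl group axial (E = 1.78 kcal/mol) and the other has it equatorial (E = 0).
ΔG = 1.78 kcal/mol between the two chairs.
K = exp(ΔG/RT) with R = 1.987×10⁻³ kcal mol⁻¹ K⁻¹ and T = 400 K gives K ≈ 9.39.
Fraction in the lower-energy chair = K/(K+1) = 90.4%.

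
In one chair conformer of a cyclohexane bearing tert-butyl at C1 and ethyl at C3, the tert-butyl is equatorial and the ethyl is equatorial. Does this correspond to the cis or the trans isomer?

C1 and C3 have the same parity, so their axial bonds point in the same direction.
With same-parity carbons, two substituents on the same face are both axial or both equatorial; opposite faces give one of each.
Here the groups are equatorial/equatorial → same face → cis.

cis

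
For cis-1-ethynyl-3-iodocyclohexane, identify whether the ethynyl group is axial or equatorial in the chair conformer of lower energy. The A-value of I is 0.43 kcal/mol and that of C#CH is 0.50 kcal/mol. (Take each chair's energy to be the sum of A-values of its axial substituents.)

equatorial

C1 and C3 have the same parity, so for the cis isomer the two substituents are e,e in one chair and a,a in the other.
Chair I (iodo axial, ethynyl axial): E = 0.93 kcal/mol.
Chair II (iodo equatorial, ethynyl equatorial): E = 0.00 kcal/mol.
Chair II is the more stable (lower-energy) conformer, and in that chair the ethynyl group is equatorial.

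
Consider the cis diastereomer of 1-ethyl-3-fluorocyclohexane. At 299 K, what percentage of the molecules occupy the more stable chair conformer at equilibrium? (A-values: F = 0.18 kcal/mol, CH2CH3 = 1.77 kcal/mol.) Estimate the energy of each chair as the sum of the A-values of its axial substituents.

C1 and C3 have the same parity, so for the cis isomer the two substituents are e,e in one chair and a,a in the other.
Chair I (fluoro axial, ethyl axial): E = 1.95 kcal/mol; chair II (fluoro equatorial, ethyl equatorial): E = 0.00 kcal/mol.
ΔG = 1.95 kcal/mol between the two chairs.
K = exp(ΔG/RT) with R = 1.987×10⁻³ kcal mol⁻¹ K⁻¹ and T = 299 K gives K ≈ 26.6.
Fraction in the lower-energy chair = K/(K+1) = 96.4%.

96.4%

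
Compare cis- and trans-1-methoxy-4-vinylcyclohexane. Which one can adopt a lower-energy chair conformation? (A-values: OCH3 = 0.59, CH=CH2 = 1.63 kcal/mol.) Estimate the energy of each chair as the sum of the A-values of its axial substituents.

trans

At 1,4 positions (parity opposite): cis → (a,e or e,a); trans → (e,e or a,a).
Best chair for cis: E = 0.59 kcal/mol; best chair for trans: E = 0.00 kcal/mol.
The trans isomer is lower by 0.59 kcal/mol.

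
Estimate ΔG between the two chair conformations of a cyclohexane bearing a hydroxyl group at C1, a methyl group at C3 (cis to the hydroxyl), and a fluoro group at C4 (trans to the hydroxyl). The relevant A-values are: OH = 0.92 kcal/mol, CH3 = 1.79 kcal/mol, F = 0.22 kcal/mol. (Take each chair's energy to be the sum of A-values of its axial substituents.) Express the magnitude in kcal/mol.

2.93 kcal/mol

Chair I (hydroxyl axial, methyl axial, fluoro axial): E = 2.93 kcal/mol.
Chair II (hydroxyl equatorial, methyl equatorial, fluoro equatorial): E = 0.00 kcal/mol.
ΔE = 2.93 − 0.00 = 2.93 kcal/mol; chair II is more stable.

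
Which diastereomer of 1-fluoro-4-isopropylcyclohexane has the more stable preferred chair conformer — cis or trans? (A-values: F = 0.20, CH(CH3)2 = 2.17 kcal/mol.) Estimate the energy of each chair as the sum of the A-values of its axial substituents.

trans

At 1,4 positions (parity opposite): cis → (a,e or e,a); trans → (e,e or a,a).
Best chair for cis: E = 0.20 kcal/mol; best chair for trans: E = 0.00 kcal/mol.
The trans isomer is lower by 0.20 kcal/mol.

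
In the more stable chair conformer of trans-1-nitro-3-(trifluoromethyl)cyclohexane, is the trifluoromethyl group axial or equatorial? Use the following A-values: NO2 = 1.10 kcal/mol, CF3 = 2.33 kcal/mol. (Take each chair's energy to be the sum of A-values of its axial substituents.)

C1 and C3 have the same parity, so for the trans isomer the two substituents are one axial and one equatorial in each chair.
Chair I (nitro axial, trifluoromethyl equatorial): E = 1.10 kcal/mol.
Chair II (nitro equatorial, trifluoromethyl axial): E = 2.33 kcal/mol.
Chair I is the more stable (lower-energy) conformer, and in that chair the trifluoromethyl group is equatorial.

equatorial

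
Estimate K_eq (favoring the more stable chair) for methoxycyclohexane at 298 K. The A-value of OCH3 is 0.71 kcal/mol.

One chair has the methoxy group axial (E = 0.71 kcal/mol) and the other has it equatorial (E = 0).
ΔG = 0.71 kcal/mol between the two chairs.
K = exp(ΔG/RT) with R = 1.987×10⁻³ kcal mol⁻¹ K⁻¹ and T = 298 K gives K ≈ 3.32.

K ≈ 3.32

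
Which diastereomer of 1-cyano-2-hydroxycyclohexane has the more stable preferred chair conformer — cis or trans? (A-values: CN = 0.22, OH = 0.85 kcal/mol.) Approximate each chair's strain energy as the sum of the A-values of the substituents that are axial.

At 1,2 positions (parity opposite): cis → (a,e or e,a); trans → (e,e or a,a).
Best chair for cis: E = 0.22 kcal/mol; best chair for trans: E = 0.00 kcal/mol.
The trans isomer is lower by 0.22 kcal/mol.

trans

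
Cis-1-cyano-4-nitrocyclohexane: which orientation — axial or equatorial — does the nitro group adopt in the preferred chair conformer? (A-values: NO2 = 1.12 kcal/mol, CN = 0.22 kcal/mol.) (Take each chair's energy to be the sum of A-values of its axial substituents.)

C1 and C4 have opposite parity, so for the cis isomer the two substituents are one axial and one equatorial in each chair.
Chair I (nitro axial, cyano equatorial): E = 1.12 kcal/mol.
Chair II (nitro equatorial, cyano axial): E = 0.22 kcal/mol.
Chair II is the more stable (lower-energy) conformer, and in that chair the nitro group is equatorial.

equatorial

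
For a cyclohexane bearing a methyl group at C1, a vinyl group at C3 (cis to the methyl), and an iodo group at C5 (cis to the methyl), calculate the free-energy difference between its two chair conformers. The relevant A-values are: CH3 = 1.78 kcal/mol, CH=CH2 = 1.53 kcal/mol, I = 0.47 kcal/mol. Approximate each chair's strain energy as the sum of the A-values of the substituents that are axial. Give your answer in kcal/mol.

Chair I (methyl axial, vinyl axial, iodo axial): E = 3.78 kcal/mol.
Chair II (methyl equatorial, vinyl equatorial, iodo equatorial): E = 0.00 kcal/mol.
ΔE = 3.78 − 0.00 = 3.78 kcal/mol; chair II is more stable.

3.78 kcal/mol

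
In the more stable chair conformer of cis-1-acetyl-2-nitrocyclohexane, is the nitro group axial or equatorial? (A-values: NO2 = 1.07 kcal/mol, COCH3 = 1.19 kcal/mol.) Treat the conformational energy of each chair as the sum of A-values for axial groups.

axial

C1 and C2 have opposite parity, so for the cis isomer the two substituents are one axial and one equatorial in each chair.
Chair I (nitro axial, acetyl equatorial): E = 1.07 kcal/mol.
Chair II (nitro equatorial, acetyl axial): E = 1.19 kcal/mol.
Chair I is the more stable (lower-energy) conformer, and in that chair the nitro group is axial.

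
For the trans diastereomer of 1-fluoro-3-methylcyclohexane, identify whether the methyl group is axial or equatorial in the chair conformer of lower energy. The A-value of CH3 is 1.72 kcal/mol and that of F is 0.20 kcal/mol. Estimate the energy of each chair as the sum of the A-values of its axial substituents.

equatorial

C1 and C3 have the same parity, so for the trans isomer the two substituents are one axial and one equatorial in each chair.
Chair I (methyl axial, fluoro equatorial): E = 1.72 kcal/mol.
Chair II (methyl equatorial, fluoro axial): E = 0.20 kcal/mol.
Chair II is the more stable (lower-energy) conformer, and in that chair the methyl group is equatorial.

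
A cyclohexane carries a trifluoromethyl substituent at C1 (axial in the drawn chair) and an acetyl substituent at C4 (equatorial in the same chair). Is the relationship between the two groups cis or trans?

C1 and C4 have opposite parity, so their axial bonds point in opposite directions.
With opposite-parity carbons, two substituents on the same face are one axial and one equatorial; opposite faces give both axial or both equatorial.
Here the groups are axial/equatorial → same face → cis.

cis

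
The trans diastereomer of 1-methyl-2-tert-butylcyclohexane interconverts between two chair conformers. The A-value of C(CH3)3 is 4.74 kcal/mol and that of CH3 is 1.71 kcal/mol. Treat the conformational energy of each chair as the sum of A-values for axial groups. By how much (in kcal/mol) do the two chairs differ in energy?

C1 and C2 have opposite parity, so for the trans isomer the two substituents are e,e in one chair and a,a in the other.
Chair I (tert-butyl axial, methyl axial): E = 6.45 kcal/mol.
Chair II (tert-butyl equatorial, methyl equatorial): E = 0.00 kcal/mol.
ΔE = 6.45 − 0.00 = 6.45 kcal/mol; chair II is more stable.

6.45 kcal/mol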